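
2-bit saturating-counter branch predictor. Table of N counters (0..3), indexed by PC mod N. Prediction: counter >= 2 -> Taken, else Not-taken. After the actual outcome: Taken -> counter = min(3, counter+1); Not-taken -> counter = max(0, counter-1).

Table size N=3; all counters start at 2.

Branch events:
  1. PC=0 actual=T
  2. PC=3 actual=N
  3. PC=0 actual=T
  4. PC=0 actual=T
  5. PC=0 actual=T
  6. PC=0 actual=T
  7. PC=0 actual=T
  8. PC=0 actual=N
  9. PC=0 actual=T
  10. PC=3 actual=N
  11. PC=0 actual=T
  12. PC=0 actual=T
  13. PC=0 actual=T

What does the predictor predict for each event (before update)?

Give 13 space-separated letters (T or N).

Answer: T T T T T T T T T T T T T

Derivation:
Ev 1: PC=0 idx=0 pred=T actual=T -> ctr[0]=3
Ev 2: PC=3 idx=0 pred=T actual=N -> ctr[0]=2
Ev 3: PC=0 idx=0 pred=T actual=T -> ctr[0]=3
Ev 4: PC=0 idx=0 pred=T actual=T -> ctr[0]=3
Ev 5: PC=0 idx=0 pred=T actual=T -> ctr[0]=3
Ev 6: PC=0 idx=0 pred=T actual=T -> ctr[0]=3
Ev 7: PC=0 idx=0 pred=T actual=T -> ctr[0]=3
Ev 8: PC=0 idx=0 pred=T actual=N -> ctr[0]=2
Ev 9: PC=0 idx=0 pred=T actual=T -> ctr[0]=3
Ev 10: PC=3 idx=0 pred=T actual=N -> ctr[0]=2
Ev 11: PC=0 idx=0 pred=T actual=T -> ctr[0]=3
Ev 12: PC=0 idx=0 pred=T actual=T -> ctr[0]=3
Ev 13: PC=0 idx=0 pred=T actual=T -> ctr[0]=3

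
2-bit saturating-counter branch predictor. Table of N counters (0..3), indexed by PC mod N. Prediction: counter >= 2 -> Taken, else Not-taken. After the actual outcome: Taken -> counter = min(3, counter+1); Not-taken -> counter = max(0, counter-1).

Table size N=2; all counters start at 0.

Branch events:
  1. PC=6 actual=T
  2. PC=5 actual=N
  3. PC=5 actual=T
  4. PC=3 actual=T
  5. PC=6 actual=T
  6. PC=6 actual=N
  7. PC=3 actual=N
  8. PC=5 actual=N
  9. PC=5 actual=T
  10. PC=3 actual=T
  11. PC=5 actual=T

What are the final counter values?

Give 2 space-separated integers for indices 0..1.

Answer: 1 3

Derivation:
Ev 1: PC=6 idx=0 pred=N actual=T -> ctr[0]=1
Ev 2: PC=5 idx=1 pred=N actual=N -> ctr[1]=0
Ev 3: PC=5 idx=1 pred=N actual=T -> ctr[1]=1
Ev 4: PC=3 idx=1 pred=N actual=T -> ctr[1]=2
Ev 5: PC=6 idx=0 pred=N actual=T -> ctr[0]=2
Ev 6: PC=6 idx=0 pred=T actual=N -> ctr[0]=1
Ev 7: PC=3 idx=1 pred=T actual=N -> ctr[1]=1
Ev 8: PC=5 idx=1 pred=N actual=N -> ctr[1]=0
Ev 9: PC=5 idx=1 pred=N actual=T -> ctr[1]=1
Ev 10: PC=3 idx=1 pred=N actual=T -> ctr[1]=2
Ev 11: PC=5 idx=1 pred=T actual=T -> ctr[1]=3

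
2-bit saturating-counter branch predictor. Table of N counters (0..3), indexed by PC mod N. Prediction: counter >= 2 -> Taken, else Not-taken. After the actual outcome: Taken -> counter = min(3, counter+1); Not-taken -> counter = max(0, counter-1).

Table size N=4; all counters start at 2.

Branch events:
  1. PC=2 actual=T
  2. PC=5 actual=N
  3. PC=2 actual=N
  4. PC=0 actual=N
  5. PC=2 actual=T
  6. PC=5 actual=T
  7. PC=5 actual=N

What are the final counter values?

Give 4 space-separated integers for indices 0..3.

Ev 1: PC=2 idx=2 pred=T actual=T -> ctr[2]=3
Ev 2: PC=5 idx=1 pred=T actual=N -> ctr[1]=1
Ev 3: PC=2 idx=2 pred=T actual=N -> ctr[2]=2
Ev 4: PC=0 idx=0 pred=T actual=N -> ctr[0]=1
Ev 5: PC=2 idx=2 pred=T actual=T -> ctr[2]=3
Ev 6: PC=5 idx=1 pred=N actual=T -> ctr[1]=2
Ev 7: PC=5 idx=1 pred=T actual=N -> ctr[1]=1

Answer: 1 1 3 2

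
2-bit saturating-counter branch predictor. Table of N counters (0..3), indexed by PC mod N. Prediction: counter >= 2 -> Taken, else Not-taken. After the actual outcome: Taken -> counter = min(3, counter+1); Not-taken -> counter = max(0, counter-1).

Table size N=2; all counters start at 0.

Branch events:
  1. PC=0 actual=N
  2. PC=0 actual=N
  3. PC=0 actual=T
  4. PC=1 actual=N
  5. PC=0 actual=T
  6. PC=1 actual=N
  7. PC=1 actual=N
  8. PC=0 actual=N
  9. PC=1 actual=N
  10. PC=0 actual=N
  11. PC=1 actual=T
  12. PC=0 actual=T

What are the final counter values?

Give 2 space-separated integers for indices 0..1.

Answer: 1 1

Derivation:
Ev 1: PC=0 idx=0 pred=N actual=N -> ctr[0]=0
Ev 2: PC=0 idx=0 pred=N actual=N -> ctr[0]=0
Ev 3: PC=0 idx=0 pred=N actual=T -> ctr[0]=1
Ev 4: PC=1 idx=1 pred=N actual=N -> ctr[1]=0
Ev 5: PC=0 idx=0 pred=N actual=T -> ctr[0]=2
Ev 6: PC=1 idx=1 pred=N actual=N -> ctr[1]=0
Ev 7: PC=1 idx=1 pred=N actual=N -> ctr[1]=0
Ev 8: PC=0 idx=0 pred=T actual=N -> ctr[0]=1
Ev 9: PC=1 idx=1 pred=N actual=N -> ctr[1]=0
Ev 10: PC=0 idx=0 pred=N actual=N -> ctr[0]=0
Ev 11: PC=1 idx=1 pred=N actual=T -> ctr[1]=1
Ev 12: PC=0 idx=0 pred=N actual=T -> ctr[0]=1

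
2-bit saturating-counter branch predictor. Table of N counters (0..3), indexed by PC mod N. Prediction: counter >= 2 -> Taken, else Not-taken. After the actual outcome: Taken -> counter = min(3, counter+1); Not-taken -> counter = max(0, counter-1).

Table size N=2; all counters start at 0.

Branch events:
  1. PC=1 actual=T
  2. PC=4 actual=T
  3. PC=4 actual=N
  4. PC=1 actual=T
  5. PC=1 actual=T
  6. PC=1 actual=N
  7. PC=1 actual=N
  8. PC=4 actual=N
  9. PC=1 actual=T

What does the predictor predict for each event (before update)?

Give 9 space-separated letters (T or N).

Ev 1: PC=1 idx=1 pred=N actual=T -> ctr[1]=1
Ev 2: PC=4 idx=0 pred=N actual=T -> ctr[0]=1
Ev 3: PC=4 idx=0 pred=N actual=N -> ctr[0]=0
Ev 4: PC=1 idx=1 pred=N actual=T -> ctr[1]=2
Ev 5: PC=1 idx=1 pred=T actual=T -> ctr[1]=3
Ev 6: PC=1 idx=1 pred=T actual=N -> ctr[1]=2
Ev 7: PC=1 idx=1 pred=T actual=N -> ctr[1]=1
Ev 8: PC=4 idx=0 pred=N actual=N -> ctr[0]=0
Ev 9: PC=1 idx=1 pred=N actual=T -> ctr[1]=2

Answer: N N N N T T T N N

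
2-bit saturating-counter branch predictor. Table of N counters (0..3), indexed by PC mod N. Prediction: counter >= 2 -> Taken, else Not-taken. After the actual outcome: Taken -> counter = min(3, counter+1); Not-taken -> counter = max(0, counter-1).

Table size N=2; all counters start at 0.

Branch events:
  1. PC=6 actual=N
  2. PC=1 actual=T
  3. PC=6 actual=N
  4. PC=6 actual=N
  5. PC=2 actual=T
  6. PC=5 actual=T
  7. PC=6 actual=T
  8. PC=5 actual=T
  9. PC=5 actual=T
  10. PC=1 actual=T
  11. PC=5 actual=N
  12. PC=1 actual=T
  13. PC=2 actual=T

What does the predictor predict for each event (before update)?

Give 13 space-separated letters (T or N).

Answer: N N N N N N N T T T T T T

Derivation:
Ev 1: PC=6 idx=0 pred=N actual=N -> ctr[0]=0
Ev 2: PC=1 idx=1 pred=N actual=T -> ctr[1]=1
Ev 3: PC=6 idx=0 pred=N actual=N -> ctr[0]=0
Ev 4: PC=6 idx=0 pred=N actual=N -> ctr[0]=0
Ev 5: PC=2 idx=0 pred=N actual=T -> ctr[0]=1
Ev 6: PC=5 idx=1 pred=N actual=T -> ctr[1]=2
Ev 7: PC=6 idx=0 pred=N actual=T -> ctr[0]=2
Ev 8: PC=5 idx=1 pred=T actual=T -> ctr[1]=3
Ev 9: PC=5 idx=1 pred=T actual=T -> ctr[1]=3
Ev 10: PC=1 idx=1 pred=T actual=T -> ctr[1]=3
Ev 11: PC=5 idx=1 pred=T actual=N -> ctr[1]=2
Ev 12: PC=1 idx=1 pred=T actual=T -> ctr[1]=3
Ev 13: PC=2 idx=0 pred=T actual=T -> ctr[0]=3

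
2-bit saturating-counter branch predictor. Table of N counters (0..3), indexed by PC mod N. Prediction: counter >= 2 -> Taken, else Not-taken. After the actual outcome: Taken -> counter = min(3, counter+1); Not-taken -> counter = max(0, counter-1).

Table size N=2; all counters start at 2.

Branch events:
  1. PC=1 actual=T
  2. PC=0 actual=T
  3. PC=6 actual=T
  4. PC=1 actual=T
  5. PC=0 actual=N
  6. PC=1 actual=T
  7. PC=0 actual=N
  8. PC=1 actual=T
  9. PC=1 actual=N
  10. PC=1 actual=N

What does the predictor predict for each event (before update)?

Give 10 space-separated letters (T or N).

Answer: T T T T T T T T T T

Derivation:
Ev 1: PC=1 idx=1 pred=T actual=T -> ctr[1]=3
Ev 2: PC=0 idx=0 pred=T actual=T -> ctr[0]=3
Ev 3: PC=6 idx=0 pred=T actual=T -> ctr[0]=3
Ev 4: PC=1 idx=1 pred=T actual=T -> ctr[1]=3
Ev 5: PC=0 idx=0 pred=T actual=N -> ctr[0]=2
Ev 6: PC=1 idx=1 pred=T actual=T -> ctr[1]=3
Ev 7: PC=0 idx=0 pred=T actual=N -> ctr[0]=1
Ev 8: PC=1 idx=1 pred=T actual=T -> ctr[1]=3
Ev 9: PC=1 idx=1 pred=T actual=N -> ctr[1]=2
Ev 10: PC=1 idx=1 pred=T actual=N -> ctr[1]=1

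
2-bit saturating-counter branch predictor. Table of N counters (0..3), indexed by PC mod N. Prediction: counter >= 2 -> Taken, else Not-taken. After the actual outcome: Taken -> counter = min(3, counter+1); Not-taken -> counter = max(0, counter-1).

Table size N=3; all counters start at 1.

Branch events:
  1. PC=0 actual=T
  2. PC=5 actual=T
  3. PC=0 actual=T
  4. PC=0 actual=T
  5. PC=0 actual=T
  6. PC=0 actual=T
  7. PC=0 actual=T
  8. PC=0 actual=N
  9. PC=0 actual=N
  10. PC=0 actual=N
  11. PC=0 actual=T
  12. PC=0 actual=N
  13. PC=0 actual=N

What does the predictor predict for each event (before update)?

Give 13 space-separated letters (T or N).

Ev 1: PC=0 idx=0 pred=N actual=T -> ctr[0]=2
Ev 2: PC=5 idx=2 pred=N actual=T -> ctr[2]=2
Ev 3: PC=0 idx=0 pred=T actual=T -> ctr[0]=3
Ev 4: PC=0 idx=0 pred=T actual=T -> ctr[0]=3
Ev 5: PC=0 idx=0 pred=T actual=T -> ctr[0]=3
Ev 6: PC=0 idx=0 pred=T actual=T -> ctr[0]=3
Ev 7: PC=0 idx=0 pred=T actual=T -> ctr[0]=3
Ev 8: PC=0 idx=0 pred=T actual=N -> ctr[0]=2
Ev 9: PC=0 idx=0 pred=T actual=N -> ctr[0]=1
Ev 10: PC=0 idx=0 pred=N actual=N -> ctr[0]=0
Ev 11: PC=0 idx=0 pred=N actual=T -> ctr[0]=1
Ev 12: PC=0 idx=0 pred=N actual=N -> ctr[0]=0
Ev 13: PC=0 idx=0 pred=N actual=N -> ctr[0]=0

Answer: N N T T T T T T T N N N N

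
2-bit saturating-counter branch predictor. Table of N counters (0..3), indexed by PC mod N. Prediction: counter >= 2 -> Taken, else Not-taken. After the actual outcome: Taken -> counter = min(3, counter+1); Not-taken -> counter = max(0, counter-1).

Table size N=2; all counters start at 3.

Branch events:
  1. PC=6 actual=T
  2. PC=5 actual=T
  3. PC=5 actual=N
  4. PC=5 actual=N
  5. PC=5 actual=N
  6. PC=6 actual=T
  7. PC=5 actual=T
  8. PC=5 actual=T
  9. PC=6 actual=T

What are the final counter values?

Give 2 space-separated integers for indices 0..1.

Ev 1: PC=6 idx=0 pred=T actual=T -> ctr[0]=3
Ev 2: PC=5 idx=1 pred=T actual=T -> ctr[1]=3
Ev 3: PC=5 idx=1 pred=T actual=N -> ctr[1]=2
Ev 4: PC=5 idx=1 pred=T actual=N -> ctr[1]=1
Ev 5: PC=5 idx=1 pred=N actual=N -> ctr[1]=0
Ev 6: PC=6 idx=0 pred=T actual=T -> ctr[0]=3
Ev 7: PC=5 idx=1 pred=N actual=T -> ctr[1]=1
Ev 8: PC=5 idx=1 pred=N actual=T -> ctr[1]=2
Ev 9: PC=6 idx=0 pred=T actual=T -> ctr[0]=3

Answer: 3 2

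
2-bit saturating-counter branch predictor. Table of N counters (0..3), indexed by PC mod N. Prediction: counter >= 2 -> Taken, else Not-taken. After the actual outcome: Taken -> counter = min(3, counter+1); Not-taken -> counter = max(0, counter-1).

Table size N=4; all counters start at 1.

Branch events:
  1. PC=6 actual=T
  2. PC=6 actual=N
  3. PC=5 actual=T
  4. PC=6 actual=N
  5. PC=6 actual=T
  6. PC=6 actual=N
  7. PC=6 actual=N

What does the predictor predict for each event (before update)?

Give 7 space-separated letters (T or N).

Ev 1: PC=6 idx=2 pred=N actual=T -> ctr[2]=2
Ev 2: PC=6 idx=2 pred=T actual=N -> ctr[2]=1
Ev 3: PC=5 idx=1 pred=N actual=T -> ctr[1]=2
Ev 4: PC=6 idx=2 pred=N actual=N -> ctr[2]=0
Ev 5: PC=6 idx=2 pred=N actual=T -> ctr[2]=1
Ev 6: PC=6 idx=2 pred=N actual=N -> ctr[2]=0
Ev 7: PC=6 idx=2 pred=N actual=N -> ctr[2]=0

Answer: N T N N N N N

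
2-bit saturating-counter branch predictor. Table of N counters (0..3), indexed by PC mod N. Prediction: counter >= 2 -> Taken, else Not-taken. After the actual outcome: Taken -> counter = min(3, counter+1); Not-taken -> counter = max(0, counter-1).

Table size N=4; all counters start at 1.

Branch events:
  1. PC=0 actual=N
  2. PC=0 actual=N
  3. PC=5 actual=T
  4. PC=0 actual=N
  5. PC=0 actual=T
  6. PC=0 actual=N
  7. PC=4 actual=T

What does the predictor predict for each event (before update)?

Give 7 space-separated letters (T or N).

Ev 1: PC=0 idx=0 pred=N actual=N -> ctr[0]=0
Ev 2: PC=0 idx=0 pred=N actual=N -> ctr[0]=0
Ev 3: PC=5 idx=1 pred=N actual=T -> ctr[1]=2
Ev 4: PC=0 idx=0 pred=N actual=N -> ctr[0]=0
Ev 5: PC=0 idx=0 pred=N actual=T -> ctr[0]=1
Ev 6: PC=0 idx=0 pred=N actual=N -> ctr[0]=0
Ev 7: PC=4 idx=0 pred=N actual=T -> ctr[0]=1

Answer: N N N N N N N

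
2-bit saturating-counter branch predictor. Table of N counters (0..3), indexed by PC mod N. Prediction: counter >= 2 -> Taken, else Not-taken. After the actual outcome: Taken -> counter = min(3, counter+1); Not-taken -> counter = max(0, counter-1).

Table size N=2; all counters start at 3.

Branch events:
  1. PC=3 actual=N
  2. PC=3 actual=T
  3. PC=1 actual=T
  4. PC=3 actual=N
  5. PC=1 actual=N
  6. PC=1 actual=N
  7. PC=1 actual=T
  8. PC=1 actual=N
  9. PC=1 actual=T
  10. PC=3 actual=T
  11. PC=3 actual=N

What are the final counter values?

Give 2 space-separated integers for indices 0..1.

Answer: 3 1

Derivation:
Ev 1: PC=3 idx=1 pred=T actual=N -> ctr[1]=2
Ev 2: PC=3 idx=1 pred=T actual=T -> ctr[1]=3
Ev 3: PC=1 idx=1 pred=T actual=T -> ctr[1]=3
Ev 4: PC=3 idx=1 pred=T actual=N -> ctr[1]=2
Ev 5: PC=1 idx=1 pred=T actual=N -> ctr[1]=1
Ev 6: PC=1 idx=1 pred=N actual=N -> ctr[1]=0
Ev 7: PC=1 idx=1 pred=N actual=T -> ctr[1]=1
Ev 8: PC=1 idx=1 pred=N actual=N -> ctr[1]=0
Ev 9: PC=1 idx=1 pred=N actual=T -> ctr[1]=1
Ev 10: PC=3 idx=1 pred=N actual=T -> ctr[1]=2
Ev 11: PC=3 idx=1 pred=T actual=N -> ctr[1]=1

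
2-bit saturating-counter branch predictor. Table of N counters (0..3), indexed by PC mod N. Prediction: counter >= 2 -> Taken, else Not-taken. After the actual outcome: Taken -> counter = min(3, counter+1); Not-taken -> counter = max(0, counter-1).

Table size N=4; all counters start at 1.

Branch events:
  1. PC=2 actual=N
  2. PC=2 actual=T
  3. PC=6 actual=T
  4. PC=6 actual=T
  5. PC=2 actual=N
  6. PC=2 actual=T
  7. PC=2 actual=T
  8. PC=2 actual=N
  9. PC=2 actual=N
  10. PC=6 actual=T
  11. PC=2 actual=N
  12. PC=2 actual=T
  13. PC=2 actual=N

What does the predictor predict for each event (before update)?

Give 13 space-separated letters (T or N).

Answer: N N N T T T T T T N T N T

Derivation:
Ev 1: PC=2 idx=2 pred=N actual=N -> ctr[2]=0
Ev 2: PC=2 idx=2 pred=N actual=T -> ctr[2]=1
Ev 3: PC=6 idx=2 pred=N actual=T -> ctr[2]=2
Ev 4: PC=6 idx=2 pred=T actual=T -> ctr[2]=3
Ev 5: PC=2 idx=2 pred=T actual=N -> ctr[2]=2
Ev 6: PC=2 idx=2 pred=T actual=T -> ctr[2]=3
Ev 7: PC=2 idx=2 pred=T actual=T -> ctr[2]=3
Ev 8: PC=2 idx=2 pred=T actual=N -> ctr[2]=2
Ev 9: PC=2 idx=2 pred=T actual=N -> ctr[2]=1
Ev 10: PC=6 idx=2 pred=N actual=T -> ctr[2]=2
Ev 11: PC=2 idx=2 pred=T actual=N -> ctr[2]=1
Ev 12: PC=2 idx=2 pred=N actual=T -> ctr[2]=2
Ev 13: PC=2 idx=2 pred=T actual=N -> ctr[2]=1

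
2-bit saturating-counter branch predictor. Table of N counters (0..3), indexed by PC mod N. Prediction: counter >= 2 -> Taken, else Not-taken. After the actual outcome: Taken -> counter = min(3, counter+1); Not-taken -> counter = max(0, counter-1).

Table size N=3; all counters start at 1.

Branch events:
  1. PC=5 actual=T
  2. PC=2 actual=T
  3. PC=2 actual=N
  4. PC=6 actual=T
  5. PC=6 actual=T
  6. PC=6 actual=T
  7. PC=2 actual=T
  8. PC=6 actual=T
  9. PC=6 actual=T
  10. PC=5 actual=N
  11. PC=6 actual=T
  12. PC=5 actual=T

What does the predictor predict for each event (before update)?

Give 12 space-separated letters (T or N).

Answer: N T T N T T T T T T T T

Derivation:
Ev 1: PC=5 idx=2 pred=N actual=T -> ctr[2]=2
Ev 2: PC=2 idx=2 pred=T actual=T -> ctr[2]=3
Ev 3: PC=2 idx=2 pred=T actual=N -> ctr[2]=2
Ev 4: PC=6 idx=0 pred=N actual=T -> ctr[0]=2
Ev 5: PC=6 idx=0 pred=T actual=T -> ctr[0]=3
Ev 6: PC=6 idx=0 pred=T actual=T -> ctr[0]=3
Ev 7: PC=2 idx=2 pred=T actual=T -> ctr[2]=3
Ev 8: PC=6 idx=0 pred=T actual=T -> ctr[0]=3
Ev 9: PC=6 idx=0 pred=T actual=T -> ctr[0]=3
Ev 10: PC=5 idx=2 pred=T actual=N -> ctr[2]=2
Ev 11: PC=6 idx=0 pred=T actual=T -> ctr[0]=3
Ev 12: PC=5 idx=2 pred=T actual=T -> ctr[2]=3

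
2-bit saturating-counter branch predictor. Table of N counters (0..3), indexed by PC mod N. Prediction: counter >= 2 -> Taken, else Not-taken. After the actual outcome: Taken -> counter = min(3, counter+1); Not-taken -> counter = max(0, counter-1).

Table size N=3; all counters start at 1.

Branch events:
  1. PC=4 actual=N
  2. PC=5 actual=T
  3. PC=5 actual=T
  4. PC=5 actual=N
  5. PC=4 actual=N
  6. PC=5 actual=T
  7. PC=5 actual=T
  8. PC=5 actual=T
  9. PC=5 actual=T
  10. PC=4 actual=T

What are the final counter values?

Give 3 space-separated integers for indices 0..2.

Answer: 1 1 3

Derivation:
Ev 1: PC=4 idx=1 pred=N actual=N -> ctr[1]=0
Ev 2: PC=5 idx=2 pred=N actual=T -> ctr[2]=2
Ev 3: PC=5 idx=2 pred=T actual=T -> ctr[2]=3
Ev 4: PC=5 idx=2 pred=T actual=N -> ctr[2]=2
Ev 5: PC=4 idx=1 pred=N actual=N -> ctr[1]=0
Ev 6: PC=5 idx=2 pred=T actual=T -> ctr[2]=3
Ev 7: PC=5 idx=2 pred=T actual=T -> ctr[2]=3
Ev 8: PC=5 idx=2 pred=T actual=T -> ctr[2]=3
Ev 9: PC=5 idx=2 pred=T actual=T -> ctr[2]=3
Ev 10: PC=4 idx=1 pred=N actual=T -> ctr[1]=1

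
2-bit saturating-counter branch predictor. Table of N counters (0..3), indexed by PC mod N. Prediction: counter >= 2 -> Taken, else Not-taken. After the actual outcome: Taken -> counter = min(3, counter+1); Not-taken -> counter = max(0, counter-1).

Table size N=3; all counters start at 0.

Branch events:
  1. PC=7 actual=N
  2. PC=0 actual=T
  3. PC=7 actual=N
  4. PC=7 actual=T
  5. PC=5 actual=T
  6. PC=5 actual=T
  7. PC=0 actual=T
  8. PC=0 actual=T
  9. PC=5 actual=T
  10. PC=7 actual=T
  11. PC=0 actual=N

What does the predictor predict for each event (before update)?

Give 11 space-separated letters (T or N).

Ev 1: PC=7 idx=1 pred=N actual=N -> ctr[1]=0
Ev 2: PC=0 idx=0 pred=N actual=T -> ctr[0]=1
Ev 3: PC=7 idx=1 pred=N actual=N -> ctr[1]=0
Ev 4: PC=7 idx=1 pred=N actual=T -> ctr[1]=1
Ev 5: PC=5 idx=2 pred=N actual=T -> ctr[2]=1
Ev 6: PC=5 idx=2 pred=N actual=T -> ctr[2]=2
Ev 7: PC=0 idx=0 pred=N actual=T -> ctr[0]=2
Ev 8: PC=0 idx=0 pred=T actual=T -> ctr[0]=3
Ev 9: PC=5 idx=2 pred=T actual=T -> ctr[2]=3
Ev 10: PC=7 idx=1 pred=N actual=T -> ctr[1]=2
Ev 11: PC=0 idx=0 pred=T actual=N -> ctr[0]=2

Answer: N N N N N N N T T N T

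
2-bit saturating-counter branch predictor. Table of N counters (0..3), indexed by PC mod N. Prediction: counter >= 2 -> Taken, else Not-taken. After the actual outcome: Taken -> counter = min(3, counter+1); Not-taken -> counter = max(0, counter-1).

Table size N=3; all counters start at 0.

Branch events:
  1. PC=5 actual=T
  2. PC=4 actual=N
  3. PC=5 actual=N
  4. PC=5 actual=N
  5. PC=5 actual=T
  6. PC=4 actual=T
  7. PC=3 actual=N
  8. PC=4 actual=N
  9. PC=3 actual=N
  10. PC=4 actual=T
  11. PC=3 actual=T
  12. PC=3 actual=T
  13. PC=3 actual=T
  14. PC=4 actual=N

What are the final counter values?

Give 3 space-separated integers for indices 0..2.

Answer: 3 0 1

Derivation:
Ev 1: PC=5 idx=2 pred=N actual=T -> ctr[2]=1
Ev 2: PC=4 idx=1 pred=N actual=N -> ctr[1]=0
Ev 3: PC=5 idx=2 pred=N actual=N -> ctr[2]=0
Ev 4: PC=5 idx=2 pred=N actual=N -> ctr[2]=0
Ev 5: PC=5 idx=2 pred=N actual=T -> ctr[2]=1
Ev 6: PC=4 idx=1 pred=N actual=T -> ctr[1]=1
Ev 7: PC=3 idx=0 pred=N actual=N -> ctr[0]=0
Ev 8: PC=4 idx=1 pred=N actual=N -> ctr[1]=0
Ev 9: PC=3 idx=0 pred=N actual=N -> ctr[0]=0
Ev 10: PC=4 idx=1 pred=N actual=T -> ctr[1]=1
Ev 11: PC=3 idx=0 pred=N actual=T -> ctr[0]=1
Ev 12: PC=3 idx=0 pred=N actual=T -> ctr[0]=2
Ev 13: PC=3 idx=0 pred=T actual=T -> ctr[0]=3
Ev 14: PC=4 idx=1 pred=N actual=N -> ctr[1]=0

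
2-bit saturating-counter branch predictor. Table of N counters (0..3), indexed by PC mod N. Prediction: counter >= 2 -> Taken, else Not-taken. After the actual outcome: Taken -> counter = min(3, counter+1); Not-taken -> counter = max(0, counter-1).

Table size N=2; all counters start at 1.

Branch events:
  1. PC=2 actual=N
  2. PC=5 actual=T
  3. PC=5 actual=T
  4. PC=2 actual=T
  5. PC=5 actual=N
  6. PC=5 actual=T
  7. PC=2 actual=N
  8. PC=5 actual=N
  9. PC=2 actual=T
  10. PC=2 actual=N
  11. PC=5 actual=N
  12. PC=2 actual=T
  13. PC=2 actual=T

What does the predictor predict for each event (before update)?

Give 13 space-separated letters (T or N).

Answer: N N T N T T N T N N T N N

Derivation:
Ev 1: PC=2 idx=0 pred=N actual=N -> ctr[0]=0
Ev 2: PC=5 idx=1 pred=N actual=T -> ctr[1]=2
Ev 3: PC=5 idx=1 pred=T actual=T -> ctr[1]=3
Ev 4: PC=2 idx=0 pred=N actual=T -> ctr[0]=1
Ev 5: PC=5 idx=1 pred=T actual=N -> ctr[1]=2
Ev 6: PC=5 idx=1 pred=T actual=T -> ctr[1]=3
Ev 7: PC=2 idx=0 pred=N actual=N -> ctr[0]=0
Ev 8: PC=5 idx=1 pred=T actual=N -> ctr[1]=2
Ev 9: PC=2 idx=0 pred=N actual=T -> ctr[0]=1
Ev 10: PC=2 idx=0 pred=N actual=N -> ctr[0]=0
Ev 11: PC=5 idx=1 pred=T actual=N -> ctr[1]=1
Ev 12: PC=2 idx=0 pred=N actual=T -> ctr[0]=1
Ev 13: PC=2 idx=0 pred=N actual=T -> ctr[0]=2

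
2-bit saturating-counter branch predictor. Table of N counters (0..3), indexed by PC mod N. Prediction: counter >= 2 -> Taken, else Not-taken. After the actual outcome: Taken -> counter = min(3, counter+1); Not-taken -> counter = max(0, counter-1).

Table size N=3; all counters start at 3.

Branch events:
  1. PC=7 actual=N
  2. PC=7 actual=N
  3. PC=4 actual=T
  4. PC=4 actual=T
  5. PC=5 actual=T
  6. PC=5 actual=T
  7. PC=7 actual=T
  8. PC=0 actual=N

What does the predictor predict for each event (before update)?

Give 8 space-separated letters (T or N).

Answer: T T N T T T T T

Derivation:
Ev 1: PC=7 idx=1 pred=T actual=N -> ctr[1]=2
Ev 2: PC=7 idx=1 pred=T actual=N -> ctr[1]=1
Ev 3: PC=4 idx=1 pred=N actual=T -> ctr[1]=2
Ev 4: PC=4 idx=1 pred=T actual=T -> ctr[1]=3
Ev 5: PC=5 idx=2 pred=T actual=T -> ctr[2]=3
Ev 6: PC=5 idx=2 pred=T actual=T -> ctr[2]=3
Ev 7: PC=7 idx=1 pred=T actual=T -> ctr[1]=3
Ev 8: PC=0 idx=0 pred=T actual=N -> ctr[0]=2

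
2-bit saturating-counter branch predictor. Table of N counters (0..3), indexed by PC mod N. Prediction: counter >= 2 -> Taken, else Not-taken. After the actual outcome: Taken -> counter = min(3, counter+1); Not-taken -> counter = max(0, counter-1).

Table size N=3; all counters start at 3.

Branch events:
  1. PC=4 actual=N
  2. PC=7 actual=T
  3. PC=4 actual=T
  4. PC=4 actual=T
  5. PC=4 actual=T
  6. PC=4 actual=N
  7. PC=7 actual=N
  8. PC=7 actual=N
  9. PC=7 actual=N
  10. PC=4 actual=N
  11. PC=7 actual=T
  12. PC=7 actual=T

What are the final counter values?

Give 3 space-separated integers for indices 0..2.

Ev 1: PC=4 idx=1 pred=T actual=N -> ctr[1]=2
Ev 2: PC=7 idx=1 pred=T actual=T -> ctr[1]=3
Ev 3: PC=4 idx=1 pred=T actual=T -> ctr[1]=3
Ev 4: PC=4 idx=1 pred=T actual=T -> ctr[1]=3
Ev 5: PC=4 idx=1 pred=T actual=T -> ctr[1]=3
Ev 6: PC=4 idx=1 pred=T actual=N -> ctr[1]=2
Ev 7: PC=7 idx=1 pred=T actual=N -> ctr[1]=1
Ev 8: PC=7 idx=1 pred=N actual=N -> ctr[1]=0
Ev 9: PC=7 idx=1 pred=N actual=N -> ctr[1]=0
Ev 10: PC=4 idx=1 pred=N actual=N -> ctr[1]=0
Ev 11: PC=7 idx=1 pred=N actual=T -> ctr[1]=1
Ev 12: PC=7 idx=1 pred=N actual=T -> ctr[1]=2

Answer: 3 2 3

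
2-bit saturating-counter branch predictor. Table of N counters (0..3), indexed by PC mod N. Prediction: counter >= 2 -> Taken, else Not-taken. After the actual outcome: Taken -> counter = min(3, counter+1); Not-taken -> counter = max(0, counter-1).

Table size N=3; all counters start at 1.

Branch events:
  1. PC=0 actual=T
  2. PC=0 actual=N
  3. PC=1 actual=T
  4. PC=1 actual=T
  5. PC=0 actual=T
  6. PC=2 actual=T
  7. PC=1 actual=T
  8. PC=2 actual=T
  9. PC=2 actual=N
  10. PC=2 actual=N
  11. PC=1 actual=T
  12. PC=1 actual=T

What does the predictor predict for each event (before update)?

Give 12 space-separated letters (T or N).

Ev 1: PC=0 idx=0 pred=N actual=T -> ctr[0]=2
Ev 2: PC=0 idx=0 pred=T actual=N -> ctr[0]=1
Ev 3: PC=1 idx=1 pred=N actual=T -> ctr[1]=2
Ev 4: PC=1 idx=1 pred=T actual=T -> ctr[1]=3
Ev 5: PC=0 idx=0 pred=N actual=T -> ctr[0]=2
Ev 6: PC=2 idx=2 pred=N actual=T -> ctr[2]=2
Ev 7: PC=1 idx=1 pred=T actual=T -> ctr[1]=3
Ev 8: PC=2 idx=2 pred=T actual=T -> ctr[2]=3
Ev 9: PC=2 idx=2 pred=T actual=N -> ctr[2]=2
Ev 10: PC=2 idx=2 pred=T actual=N -> ctr[2]=1
Ev 11: PC=1 idx=1 pred=T actual=T -> ctr[1]=3
Ev 12: PC=1 idx=1 pred=T actual=T -> ctr[1]=3

Answer: N T N T N N T T T T T T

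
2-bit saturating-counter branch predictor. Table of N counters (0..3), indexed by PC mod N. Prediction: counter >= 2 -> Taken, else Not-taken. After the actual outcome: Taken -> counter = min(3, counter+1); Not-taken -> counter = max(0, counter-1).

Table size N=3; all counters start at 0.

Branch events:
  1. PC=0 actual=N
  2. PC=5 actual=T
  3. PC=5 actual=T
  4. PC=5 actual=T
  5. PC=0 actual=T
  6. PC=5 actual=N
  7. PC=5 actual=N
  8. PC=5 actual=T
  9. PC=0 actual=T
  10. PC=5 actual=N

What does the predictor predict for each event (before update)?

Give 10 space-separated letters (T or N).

Answer: N N N T N T T N N T

Derivation:
Ev 1: PC=0 idx=0 pred=N actual=N -> ctr[0]=0
Ev 2: PC=5 idx=2 pred=N actual=T -> ctr[2]=1
Ev 3: PC=5 idx=2 pred=N actual=T -> ctr[2]=2
Ev 4: PC=5 idx=2 pred=T actual=T -> ctr[2]=3
Ev 5: PC=0 idx=0 pred=N actual=T -> ctr[0]=1
Ev 6: PC=5 idx=2 pred=T actual=N -> ctr[2]=2
Ev 7: PC=5 idx=2 pred=T actual=N -> ctr[2]=1
Ev 8: PC=5 idx=2 pred=N actual=T -> ctr[2]=2
Ev 9: PC=0 idx=0 pred=N actual=T -> ctr[0]=2
Ev 10: PC=5 idx=2 pred=T actual=N -> ctr[2]=1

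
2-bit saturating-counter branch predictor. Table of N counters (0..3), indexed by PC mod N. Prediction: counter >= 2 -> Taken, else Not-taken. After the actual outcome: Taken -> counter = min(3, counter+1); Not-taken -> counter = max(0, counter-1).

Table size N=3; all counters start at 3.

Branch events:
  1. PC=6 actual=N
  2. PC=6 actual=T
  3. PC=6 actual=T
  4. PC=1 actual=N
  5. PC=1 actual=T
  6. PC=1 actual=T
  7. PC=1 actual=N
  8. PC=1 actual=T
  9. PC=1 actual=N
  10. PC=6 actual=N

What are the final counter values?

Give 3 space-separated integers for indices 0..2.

Answer: 2 2 3

Derivation:
Ev 1: PC=6 idx=0 pred=T actual=N -> ctr[0]=2
Ev 2: PC=6 idx=0 pred=T actual=T -> ctr[0]=3
Ev 3: PC=6 idx=0 pred=T actual=T -> ctr[0]=3
Ev 4: PC=1 idx=1 pred=T actual=N -> ctr[1]=2
Ev 5: PC=1 idx=1 pred=T actual=T -> ctr[1]=3
Ev 6: PC=1 idx=1 pred=T actual=T -> ctr[1]=3
Ev 7: PC=1 idx=1 pred=T actual=N -> ctr[1]=2
Ev 8: PC=1 idx=1 pred=T actual=T -> ctr[1]=3
Ev 9: PC=1 idx=1 pred=T actual=N -> ctr[1]=2
Ev 10: PC=6 idx=0 pred=T actual=N -> ctr[0]=2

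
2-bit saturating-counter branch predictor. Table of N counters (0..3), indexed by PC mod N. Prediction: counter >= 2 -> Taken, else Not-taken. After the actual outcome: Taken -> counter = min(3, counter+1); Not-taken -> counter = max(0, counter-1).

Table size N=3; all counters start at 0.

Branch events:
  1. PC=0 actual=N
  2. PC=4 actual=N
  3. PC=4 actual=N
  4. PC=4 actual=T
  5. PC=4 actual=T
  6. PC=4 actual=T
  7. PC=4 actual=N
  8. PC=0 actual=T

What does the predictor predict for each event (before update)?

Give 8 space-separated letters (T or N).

Ev 1: PC=0 idx=0 pred=N actual=N -> ctr[0]=0
Ev 2: PC=4 idx=1 pred=N actual=N -> ctr[1]=0
Ev 3: PC=4 idx=1 pred=N actual=N -> ctr[1]=0
Ev 4: PC=4 idx=1 pred=N actual=T -> ctr[1]=1
Ev 5: PC=4 idx=1 pred=N actual=T -> ctr[1]=2
Ev 6: PC=4 idx=1 pred=T actual=T -> ctr[1]=3
Ev 7: PC=4 idx=1 pred=T actual=N -> ctr[1]=2
Ev 8: PC=0 idx=0 pred=N actual=T -> ctr[0]=1

Answer: N N N N N T T N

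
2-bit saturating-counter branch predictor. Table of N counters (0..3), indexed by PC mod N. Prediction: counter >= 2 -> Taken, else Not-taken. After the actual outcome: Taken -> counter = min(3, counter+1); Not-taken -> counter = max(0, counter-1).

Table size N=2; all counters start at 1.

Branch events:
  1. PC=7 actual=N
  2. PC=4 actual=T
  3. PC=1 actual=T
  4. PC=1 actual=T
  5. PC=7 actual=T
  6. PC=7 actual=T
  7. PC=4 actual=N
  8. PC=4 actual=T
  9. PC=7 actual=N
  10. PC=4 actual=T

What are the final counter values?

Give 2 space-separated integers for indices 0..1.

Ev 1: PC=7 idx=1 pred=N actual=N -> ctr[1]=0
Ev 2: PC=4 idx=0 pred=N actual=T -> ctr[0]=2
Ev 3: PC=1 idx=1 pred=N actual=T -> ctr[1]=1
Ev 4: PC=1 idx=1 pred=N actual=T -> ctr[1]=2
Ev 5: PC=7 idx=1 pred=T actual=T -> ctr[1]=3
Ev 6: PC=7 idx=1 pred=T actual=T -> ctr[1]=3
Ev 7: PC=4 idx=0 pred=T actual=N -> ctr[0]=1
Ev 8: PC=4 idx=0 pred=N actual=T -> ctr[0]=2
Ev 9: PC=7 idx=1 pred=T actual=N -> ctr[1]=2
Ev 10: PC=4 idx=0 pred=T actual=T -> ctr[0]=3

Answer: 3 2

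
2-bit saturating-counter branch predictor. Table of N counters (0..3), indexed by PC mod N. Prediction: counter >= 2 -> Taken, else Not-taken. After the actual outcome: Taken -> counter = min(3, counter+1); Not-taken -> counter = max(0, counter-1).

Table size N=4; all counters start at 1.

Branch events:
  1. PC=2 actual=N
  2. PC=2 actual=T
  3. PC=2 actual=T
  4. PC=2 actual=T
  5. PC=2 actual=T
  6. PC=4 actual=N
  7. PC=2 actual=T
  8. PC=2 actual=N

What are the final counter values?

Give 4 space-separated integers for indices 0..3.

Answer: 0 1 2 1

Derivation:
Ev 1: PC=2 idx=2 pred=N actual=N -> ctr[2]=0
Ev 2: PC=2 idx=2 pred=N actual=T -> ctr[2]=1
Ev 3: PC=2 idx=2 pred=N actual=T -> ctr[2]=2
Ev 4: PC=2 idx=2 pred=T actual=T -> ctr[2]=3
Ev 5: PC=2 idx=2 pred=T actual=T -> ctr[2]=3
Ev 6: PC=4 idx=0 pred=N actual=N -> ctr[0]=0
Ev 7: PC=2 idx=2 pred=T actual=T -> ctr[2]=3
Ev 8: PC=2 idx=2 pred=T actual=N -> ctr[2]=2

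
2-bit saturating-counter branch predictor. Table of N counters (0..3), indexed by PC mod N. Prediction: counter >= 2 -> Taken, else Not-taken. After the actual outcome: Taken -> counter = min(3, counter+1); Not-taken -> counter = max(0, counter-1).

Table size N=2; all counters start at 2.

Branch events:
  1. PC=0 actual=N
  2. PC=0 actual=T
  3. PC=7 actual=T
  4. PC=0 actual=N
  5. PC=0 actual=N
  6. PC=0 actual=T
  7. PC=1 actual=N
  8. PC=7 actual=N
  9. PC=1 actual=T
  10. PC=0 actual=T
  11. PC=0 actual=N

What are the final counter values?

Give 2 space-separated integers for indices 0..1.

Answer: 1 2

Derivation:
Ev 1: PC=0 idx=0 pred=T actual=N -> ctr[0]=1
Ev 2: PC=0 idx=0 pred=N actual=T -> ctr[0]=2
Ev 3: PC=7 idx=1 pred=T actual=T -> ctr[1]=3
Ev 4: PC=0 idx=0 pred=T actual=N -> ctr[0]=1
Ev 5: PC=0 idx=0 pred=N actual=N -> ctr[0]=0
Ev 6: PC=0 idx=0 pred=N actual=T -> ctr[0]=1
Ev 7: PC=1 idx=1 pred=T actual=N -> ctr[1]=2
Ev 8: PC=7 idx=1 pred=T actual=N -> ctr[1]=1
Ev 9: PC=1 idx=1 pred=N actual=T -> ctr[1]=2
Ev 10: PC=0 idx=0 pred=N actual=T -> ctr[0]=2
Ev 11: PC=0 idx=0 pred=T actual=N -> ctr[0]=1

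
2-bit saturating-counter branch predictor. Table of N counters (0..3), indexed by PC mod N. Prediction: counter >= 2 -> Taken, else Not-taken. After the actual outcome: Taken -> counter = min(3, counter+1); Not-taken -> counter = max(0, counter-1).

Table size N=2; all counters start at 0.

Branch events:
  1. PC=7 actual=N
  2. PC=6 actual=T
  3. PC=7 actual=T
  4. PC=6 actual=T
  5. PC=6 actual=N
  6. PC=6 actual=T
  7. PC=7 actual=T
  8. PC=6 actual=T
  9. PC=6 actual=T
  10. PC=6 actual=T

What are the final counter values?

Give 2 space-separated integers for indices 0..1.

Answer: 3 2

Derivation:
Ev 1: PC=7 idx=1 pred=N actual=N -> ctr[1]=0
Ev 2: PC=6 idx=0 pred=N actual=T -> ctr[0]=1
Ev 3: PC=7 idx=1 pred=N actual=T -> ctr[1]=1
Ev 4: PC=6 idx=0 pred=N actual=T -> ctr[0]=2
Ev 5: PC=6 idx=0 pred=T actual=N -> ctr[0]=1
Ev 6: PC=6 idx=0 pred=N actual=T -> ctr[0]=2
Ev 7: PC=7 idx=1 pred=N actual=T -> ctr[1]=2
Ev 8: PC=6 idx=0 pred=T actual=T -> ctr[0]=3
Ev 9: PC=6 idx=0 pred=T actual=T -> ctr[0]=3
Ev 10: PC=6 idx=0 pred=T actual=T -> ctr[0]=3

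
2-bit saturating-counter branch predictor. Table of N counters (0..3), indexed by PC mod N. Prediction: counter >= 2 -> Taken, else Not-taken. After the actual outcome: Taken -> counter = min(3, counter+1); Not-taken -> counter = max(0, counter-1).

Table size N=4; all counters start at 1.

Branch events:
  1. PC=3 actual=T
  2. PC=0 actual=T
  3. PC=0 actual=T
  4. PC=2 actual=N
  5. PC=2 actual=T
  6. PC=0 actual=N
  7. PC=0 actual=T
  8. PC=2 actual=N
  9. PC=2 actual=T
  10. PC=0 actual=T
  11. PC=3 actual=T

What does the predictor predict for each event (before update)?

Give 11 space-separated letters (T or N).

Ev 1: PC=3 idx=3 pred=N actual=T -> ctr[3]=2
Ev 2: PC=0 idx=0 pred=N actual=T -> ctr[0]=2
Ev 3: PC=0 idx=0 pred=T actual=T -> ctr[0]=3
Ev 4: PC=2 idx=2 pred=N actual=N -> ctr[2]=0
Ev 5: PC=2 idx=2 pred=N actual=T -> ctr[2]=1
Ev 6: PC=0 idx=0 pred=T actual=N -> ctr[0]=2
Ev 7: PC=0 idx=0 pred=T actual=T -> ctr[0]=3
Ev 8: PC=2 idx=2 pred=N actual=N -> ctr[2]=0
Ev 9: PC=2 idx=2 pred=N actual=T -> ctr[2]=1
Ev 10: PC=0 idx=0 pred=T actual=T -> ctr[0]=3
Ev 11: PC=3 idx=3 pred=T actual=T -> ctr[3]=3

Answer: N N T N N T T N N T T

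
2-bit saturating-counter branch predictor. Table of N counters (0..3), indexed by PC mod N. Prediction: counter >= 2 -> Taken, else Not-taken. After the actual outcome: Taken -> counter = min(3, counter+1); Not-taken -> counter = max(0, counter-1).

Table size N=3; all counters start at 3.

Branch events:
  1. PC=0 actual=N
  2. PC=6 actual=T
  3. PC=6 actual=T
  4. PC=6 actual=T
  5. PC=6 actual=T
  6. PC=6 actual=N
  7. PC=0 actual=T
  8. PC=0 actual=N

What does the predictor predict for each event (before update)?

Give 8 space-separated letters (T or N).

Ev 1: PC=0 idx=0 pred=T actual=N -> ctr[0]=2
Ev 2: PC=6 idx=0 pred=T actual=T -> ctr[0]=3
Ev 3: PC=6 idx=0 pred=T actual=T -> ctr[0]=3
Ev 4: PC=6 idx=0 pred=T actual=T -> ctr[0]=3
Ev 5: PC=6 idx=0 pred=T actual=T -> ctr[0]=3
Ev 6: PC=6 idx=0 pred=T actual=N -> ctr[0]=2
Ev 7: PC=0 idx=0 pred=T actual=T -> ctr[0]=3
Ev 8: PC=0 idx=0 pred=T actual=N -> ctr[0]=2

Answer: T T T T T T T T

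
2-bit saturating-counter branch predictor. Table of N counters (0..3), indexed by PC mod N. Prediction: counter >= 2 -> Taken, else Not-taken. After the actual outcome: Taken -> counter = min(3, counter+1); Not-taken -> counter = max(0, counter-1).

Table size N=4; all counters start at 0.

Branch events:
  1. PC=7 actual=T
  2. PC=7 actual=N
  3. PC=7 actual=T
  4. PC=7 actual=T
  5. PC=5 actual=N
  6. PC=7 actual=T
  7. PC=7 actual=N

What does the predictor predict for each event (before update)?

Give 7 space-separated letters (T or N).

Ev 1: PC=7 idx=3 pred=N actual=T -> ctr[3]=1
Ev 2: PC=7 idx=3 pred=N actual=N -> ctr[3]=0
Ev 3: PC=7 idx=3 pred=N actual=T -> ctr[3]=1
Ev 4: PC=7 idx=3 pred=N actual=T -> ctr[3]=2
Ev 5: PC=5 idx=1 pred=N actual=N -> ctr[1]=0
Ev 6: PC=7 idx=3 pred=T actual=T -> ctr[3]=3
Ev 7: PC=7 idx=3 pred=T actual=N -> ctr[3]=2

Answer: N N N N N T T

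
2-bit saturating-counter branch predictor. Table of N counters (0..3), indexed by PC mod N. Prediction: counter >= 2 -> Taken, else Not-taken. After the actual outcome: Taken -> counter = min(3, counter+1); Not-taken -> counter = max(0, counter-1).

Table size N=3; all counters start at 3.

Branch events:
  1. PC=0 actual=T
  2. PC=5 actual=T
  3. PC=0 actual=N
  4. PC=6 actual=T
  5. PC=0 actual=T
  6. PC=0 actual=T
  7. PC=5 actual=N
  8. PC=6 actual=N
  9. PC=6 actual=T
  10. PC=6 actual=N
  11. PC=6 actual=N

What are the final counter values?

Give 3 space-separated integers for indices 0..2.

Answer: 1 3 2

Derivation:
Ev 1: PC=0 idx=0 pred=T actual=T -> ctr[0]=3
Ev 2: PC=5 idx=2 pred=T actual=T -> ctr[2]=3
Ev 3: PC=0 idx=0 pred=T actual=N -> ctr[0]=2
Ev 4: PC=6 idx=0 pred=T actual=T -> ctr[0]=3
Ev 5: PC=0 idx=0 pred=T actual=T -> ctr[0]=3
Ev 6: PC=0 idx=0 pred=T actual=T -> ctr[0]=3
Ev 7: PC=5 idx=2 pred=T actual=N -> ctr[2]=2
Ev 8: PC=6 idx=0 pred=T actual=N -> ctr[0]=2
Ev 9: PC=6 idx=0 pred=T actual=T -> ctr[0]=3
Ev 10: PC=6 idx=0 pred=T actual=N -> ctr[0]=2
Ev 11: PC=6 idx=0 pred=T actual=N -> ctr[0]=1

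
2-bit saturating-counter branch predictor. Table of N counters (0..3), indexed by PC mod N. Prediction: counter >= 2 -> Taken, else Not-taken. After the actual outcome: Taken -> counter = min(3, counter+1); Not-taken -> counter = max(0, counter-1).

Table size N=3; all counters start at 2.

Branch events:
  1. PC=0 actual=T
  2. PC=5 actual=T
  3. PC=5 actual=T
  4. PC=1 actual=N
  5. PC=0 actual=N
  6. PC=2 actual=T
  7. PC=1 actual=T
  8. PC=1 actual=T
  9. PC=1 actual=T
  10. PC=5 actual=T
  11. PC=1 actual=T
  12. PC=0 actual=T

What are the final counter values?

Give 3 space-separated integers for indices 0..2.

Answer: 3 3 3

Derivation:
Ev 1: PC=0 idx=0 pred=T actual=T -> ctr[0]=3
Ev 2: PC=5 idx=2 pred=T actual=T -> ctr[2]=3
Ev 3: PC=5 idx=2 pred=T actual=T -> ctr[2]=3
Ev 4: PC=1 idx=1 pred=T actual=N -> ctr[1]=1
Ev 5: PC=0 idx=0 pred=T actual=N -> ctr[0]=2
Ev 6: PC=2 idx=2 pred=T actual=T -> ctr[2]=3
Ev 7: PC=1 idx=1 pred=N actual=T -> ctr[1]=2
Ev 8: PC=1 idx=1 pred=T actual=T -> ctr[1]=3
Ev 9: PC=1 idx=1 pred=T actual=T -> ctr[1]=3
Ev 10: PC=5 idx=2 pred=T actual=T -> ctr[2]=3
Ev 11: PC=1 idx=1 pred=T actual=T -> ctr[1]=3
Ev 12: PC=0 idx=0 pred=T actual=T -> ctr[0]=3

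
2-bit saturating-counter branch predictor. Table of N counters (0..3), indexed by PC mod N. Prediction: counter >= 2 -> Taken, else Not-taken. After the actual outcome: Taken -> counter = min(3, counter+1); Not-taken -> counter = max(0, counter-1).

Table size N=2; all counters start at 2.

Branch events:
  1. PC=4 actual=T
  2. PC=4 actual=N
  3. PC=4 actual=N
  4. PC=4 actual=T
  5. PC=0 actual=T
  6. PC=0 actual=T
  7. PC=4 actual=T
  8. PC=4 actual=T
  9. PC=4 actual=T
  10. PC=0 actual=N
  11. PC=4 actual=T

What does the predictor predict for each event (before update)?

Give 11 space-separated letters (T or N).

Ev 1: PC=4 idx=0 pred=T actual=T -> ctr[0]=3
Ev 2: PC=4 idx=0 pred=T actual=N -> ctr[0]=2
Ev 3: PC=4 idx=0 pred=T actual=N -> ctr[0]=1
Ev 4: PC=4 idx=0 pred=N actual=T -> ctr[0]=2
Ev 5: PC=0 idx=0 pred=T actual=T -> ctr[0]=3
Ev 6: PC=0 idx=0 pred=T actual=T -> ctr[0]=3
Ev 7: PC=4 idx=0 pred=T actual=T -> ctr[0]=3
Ev 8: PC=4 idx=0 pred=T actual=T -> ctr[0]=3
Ev 9: PC=4 idx=0 pred=T actual=T -> ctr[0]=3
Ev 10: PC=0 idx=0 pred=T actual=N -> ctr[0]=2
Ev 11: PC=4 idx=0 pred=T actual=T -> ctr[0]=3

Answer: T T T N T T T T T T T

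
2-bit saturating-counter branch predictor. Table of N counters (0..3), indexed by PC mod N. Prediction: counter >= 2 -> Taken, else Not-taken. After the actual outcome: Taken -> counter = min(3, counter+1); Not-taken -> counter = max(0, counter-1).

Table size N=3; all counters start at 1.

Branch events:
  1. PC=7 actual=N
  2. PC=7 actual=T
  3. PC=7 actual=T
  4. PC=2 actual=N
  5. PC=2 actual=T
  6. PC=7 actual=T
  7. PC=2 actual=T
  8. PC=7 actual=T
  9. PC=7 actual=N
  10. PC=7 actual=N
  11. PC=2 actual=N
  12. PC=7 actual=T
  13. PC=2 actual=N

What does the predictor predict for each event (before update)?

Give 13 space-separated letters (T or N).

Ev 1: PC=7 idx=1 pred=N actual=N -> ctr[1]=0
Ev 2: PC=7 idx=1 pred=N actual=T -> ctr[1]=1
Ev 3: PC=7 idx=1 pred=N actual=T -> ctr[1]=2
Ev 4: PC=2 idx=2 pred=N actual=N -> ctr[2]=0
Ev 5: PC=2 idx=2 pred=N actual=T -> ctr[2]=1
Ev 6: PC=7 idx=1 pred=T actual=T -> ctr[1]=3
Ev 7: PC=2 idx=2 pred=N actual=T -> ctr[2]=2
Ev 8: PC=7 idx=1 pred=T actual=T -> ctr[1]=3
Ev 9: PC=7 idx=1 pred=T actual=N -> ctr[1]=2
Ev 10: PC=7 idx=1 pred=T actual=N -> ctr[1]=1
Ev 11: PC=2 idx=2 pred=T actual=N -> ctr[2]=1
Ev 12: PC=7 idx=1 pred=N actual=T -> ctr[1]=2
Ev 13: PC=2 idx=2 pred=N actual=N -> ctr[2]=0

Answer: N N N N N T N T T T T N N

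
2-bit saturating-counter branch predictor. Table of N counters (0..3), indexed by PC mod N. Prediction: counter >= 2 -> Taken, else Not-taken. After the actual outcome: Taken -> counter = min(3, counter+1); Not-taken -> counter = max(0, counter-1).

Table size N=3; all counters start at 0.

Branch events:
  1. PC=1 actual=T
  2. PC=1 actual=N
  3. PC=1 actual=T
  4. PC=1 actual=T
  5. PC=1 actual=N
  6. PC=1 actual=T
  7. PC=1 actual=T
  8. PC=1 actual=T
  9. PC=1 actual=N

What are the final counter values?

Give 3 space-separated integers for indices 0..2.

Answer: 0 2 0

Derivation:
Ev 1: PC=1 idx=1 pred=N actual=T -> ctr[1]=1
Ev 2: PC=1 idx=1 pred=N actual=N -> ctr[1]=0
Ev 3: PC=1 idx=1 pred=N actual=T -> ctr[1]=1
Ev 4: PC=1 idx=1 pred=N actual=T -> ctr[1]=2
Ev 5: PC=1 idx=1 pred=T actual=N -> ctr[1]=1
Ev 6: PC=1 idx=1 pred=N actual=T -> ctr[1]=2
Ev 7: PC=1 idx=1 pred=T actual=T -> ctr[1]=3
Ev 8: PC=1 idx=1 pred=T actual=T -> ctr[1]=3
Ev 9: PC=1 idx=1 pred=T actual=N -> ctr[1]=2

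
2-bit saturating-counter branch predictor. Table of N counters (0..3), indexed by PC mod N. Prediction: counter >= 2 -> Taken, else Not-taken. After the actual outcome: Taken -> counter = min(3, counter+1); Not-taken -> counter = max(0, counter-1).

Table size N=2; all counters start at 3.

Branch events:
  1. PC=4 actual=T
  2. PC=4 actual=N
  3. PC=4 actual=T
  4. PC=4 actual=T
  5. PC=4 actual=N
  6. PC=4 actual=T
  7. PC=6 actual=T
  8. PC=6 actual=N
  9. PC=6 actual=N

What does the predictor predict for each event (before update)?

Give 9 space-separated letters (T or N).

Answer: T T T T T T T T T

Derivation:
Ev 1: PC=4 idx=0 pred=T actual=T -> ctr[0]=3
Ev 2: PC=4 idx=0 pred=T actual=N -> ctr[0]=2
Ev 3: PC=4 idx=0 pred=T actual=T -> ctr[0]=3
Ev 4: PC=4 idx=0 pred=T actual=T -> ctr[0]=3
Ev 5: PC=4 idx=0 pred=T actual=N -> ctr[0]=2
Ev 6: PC=4 idx=0 pred=T actual=T -> ctr[0]=3
Ev 7: PC=6 idx=0 pred=T actual=T -> ctr[0]=3
Ev 8: PC=6 idx=0 pred=T actual=N -> ctr[0]=2
Ev 9: PC=6 idx=0 pred=T actual=N -> ctr[0]=1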